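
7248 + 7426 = 14674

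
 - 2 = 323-325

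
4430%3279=1151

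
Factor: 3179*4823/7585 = 5^ ( - 1) * 7^1 * 11^1 * 13^1  *17^2*37^( - 1) * 41^( - 1) * 53^1 = 15332317/7585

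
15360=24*640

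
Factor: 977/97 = 97^( - 1 ) * 977^1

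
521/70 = 521/70 = 7.44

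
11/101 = 11/101 = 0.11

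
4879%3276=1603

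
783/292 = 2 +199/292 = 2.68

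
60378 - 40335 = 20043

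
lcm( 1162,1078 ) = 89474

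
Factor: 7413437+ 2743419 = 2^3*163^1 * 7789^1=10156856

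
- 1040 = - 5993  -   - 4953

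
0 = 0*52638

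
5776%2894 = 2882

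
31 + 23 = 54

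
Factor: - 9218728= -2^3 *251^1*4591^1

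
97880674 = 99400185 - 1519511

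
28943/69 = 419 + 32/69 = 419.46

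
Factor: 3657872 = 2^4* 228617^1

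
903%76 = 67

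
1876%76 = 52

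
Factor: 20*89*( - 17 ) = - 2^2*5^1*17^1*89^1 =- 30260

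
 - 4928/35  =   - 704/5 = - 140.80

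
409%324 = 85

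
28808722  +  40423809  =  69232531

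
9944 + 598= 10542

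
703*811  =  570133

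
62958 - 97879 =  - 34921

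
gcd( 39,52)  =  13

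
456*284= 129504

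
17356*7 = 121492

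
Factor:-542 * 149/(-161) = 2^1*7^( - 1)*23^( - 1)*149^1*271^1= 80758/161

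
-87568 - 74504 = - 162072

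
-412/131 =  - 4 + 112/131 = - 3.15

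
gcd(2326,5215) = 1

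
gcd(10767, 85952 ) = 1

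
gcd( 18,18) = 18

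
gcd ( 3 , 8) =1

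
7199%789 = 98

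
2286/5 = 2286/5= 457.20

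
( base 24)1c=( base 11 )33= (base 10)36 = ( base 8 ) 44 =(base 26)1a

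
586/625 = 586/625 = 0.94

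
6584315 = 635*10369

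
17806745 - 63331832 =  - 45525087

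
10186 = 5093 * 2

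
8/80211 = 8/80211 = 0.00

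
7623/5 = 7623/5=   1524.60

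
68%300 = 68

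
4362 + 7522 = 11884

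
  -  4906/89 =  - 4906/89 = - 55.12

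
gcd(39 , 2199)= 3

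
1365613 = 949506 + 416107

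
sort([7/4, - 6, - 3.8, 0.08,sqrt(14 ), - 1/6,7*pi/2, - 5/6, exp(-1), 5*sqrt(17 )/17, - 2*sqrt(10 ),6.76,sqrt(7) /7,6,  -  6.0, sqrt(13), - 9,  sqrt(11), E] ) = [ - 9, - 2*sqrt(10), - 6, - 6.0,-3.8,-5/6, - 1/6,0.08, exp( - 1),sqrt(7)/7, 5*sqrt( 17 ) /17,7/4,E,sqrt(11 ),  sqrt( 13), sqrt (14 ),6, 6.76,7 *pi/2]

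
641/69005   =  641/69005 = 0.01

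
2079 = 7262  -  5183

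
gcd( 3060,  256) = 4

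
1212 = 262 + 950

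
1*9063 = 9063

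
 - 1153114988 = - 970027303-183087685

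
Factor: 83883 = 3^1*27961^1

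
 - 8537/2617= - 8537/2617= - 3.26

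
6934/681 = 10+124/681  =  10.18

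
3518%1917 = 1601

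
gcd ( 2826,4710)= 942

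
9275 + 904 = 10179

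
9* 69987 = 629883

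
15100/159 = 15100/159 =94.97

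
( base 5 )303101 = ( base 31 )a5b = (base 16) 2630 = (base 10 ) 9776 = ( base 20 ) 148G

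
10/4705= 2/941  =  0.00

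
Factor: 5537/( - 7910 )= -2^( - 1)*5^(- 1)*7^1 = - 7/10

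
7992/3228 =666/269=2.48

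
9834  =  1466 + 8368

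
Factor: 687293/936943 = 7^( - 1 )*17^1*137^( -1 ) * 977^(-1)*40429^1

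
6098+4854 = 10952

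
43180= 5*8636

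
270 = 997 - 727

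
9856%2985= 901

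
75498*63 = 4756374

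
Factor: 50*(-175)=-8750 = - 2^1*5^4 * 7^1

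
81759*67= 5477853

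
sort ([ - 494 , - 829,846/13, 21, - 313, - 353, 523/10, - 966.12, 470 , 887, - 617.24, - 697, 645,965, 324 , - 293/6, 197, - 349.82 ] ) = [ - 966.12, - 829, - 697, - 617.24, - 494, - 353,-349.82, -313,-293/6, 21, 523/10, 846/13, 197,324, 470, 645,887, 965]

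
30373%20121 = 10252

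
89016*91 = 8100456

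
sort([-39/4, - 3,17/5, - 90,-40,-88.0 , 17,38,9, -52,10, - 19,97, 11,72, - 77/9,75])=[ - 90,-88.0,- 52, - 40, - 19, - 39/4, - 77/9, - 3 , 17/5, 9, 10,11, 17, 38, 72,75,97 ] 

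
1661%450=311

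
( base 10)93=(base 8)135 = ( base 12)79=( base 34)2P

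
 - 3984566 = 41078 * ( - 97 ) 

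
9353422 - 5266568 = 4086854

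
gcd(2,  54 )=2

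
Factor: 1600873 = 17^1 * 94169^1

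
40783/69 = 591 + 4/69 = 591.06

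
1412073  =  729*1937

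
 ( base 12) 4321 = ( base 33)6pa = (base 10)7369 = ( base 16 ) 1CC9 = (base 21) gej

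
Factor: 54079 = 41^1 * 1319^1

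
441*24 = 10584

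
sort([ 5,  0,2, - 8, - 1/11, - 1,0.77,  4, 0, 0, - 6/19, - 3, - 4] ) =[ - 8,- 4 , - 3, - 1, - 6/19 ,-1/11, 0,0,0, 0.77 , 2,4,5 ]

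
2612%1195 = 222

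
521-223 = 298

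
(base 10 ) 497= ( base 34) EL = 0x1F1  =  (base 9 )612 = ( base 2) 111110001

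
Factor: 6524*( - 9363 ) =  - 61084212 = - 2^2*3^1*7^1*233^1*3121^1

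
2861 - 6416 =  - 3555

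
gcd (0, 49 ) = 49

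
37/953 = 37/953 = 0.04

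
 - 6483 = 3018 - 9501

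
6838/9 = 6838/9 = 759.78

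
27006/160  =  13503/80  =  168.79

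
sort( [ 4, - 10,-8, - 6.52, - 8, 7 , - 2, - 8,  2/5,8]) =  [-10, - 8,-8,-8, - 6.52, - 2, 2/5, 4, 7,8] 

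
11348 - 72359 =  -61011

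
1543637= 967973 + 575664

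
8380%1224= 1036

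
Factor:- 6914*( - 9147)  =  63242358 = 2^1*3^1*3049^1*3457^1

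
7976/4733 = 1 + 3243/4733 = 1.69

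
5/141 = 5/141 = 0.04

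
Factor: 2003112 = 2^3*3^2* 43^1 *647^1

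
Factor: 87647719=87647719^1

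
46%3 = 1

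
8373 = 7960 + 413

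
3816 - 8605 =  - 4789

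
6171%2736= 699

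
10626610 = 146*72785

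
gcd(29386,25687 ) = 1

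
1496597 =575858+920739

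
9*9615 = 86535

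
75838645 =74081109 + 1757536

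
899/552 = 899/552=1.63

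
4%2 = 0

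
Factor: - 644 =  - 2^2*7^1*23^1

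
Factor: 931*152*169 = 2^3*7^2 * 13^2*19^2 =23915528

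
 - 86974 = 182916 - 269890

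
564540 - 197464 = 367076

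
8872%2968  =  2936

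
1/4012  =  1/4012 = 0.00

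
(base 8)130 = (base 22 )40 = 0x58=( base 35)2I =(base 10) 88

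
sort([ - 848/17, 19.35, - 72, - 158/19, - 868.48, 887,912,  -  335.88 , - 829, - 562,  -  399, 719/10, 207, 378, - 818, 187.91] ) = [-868.48 , - 829, - 818, - 562 , - 399 , - 335.88,-72, - 848/17, - 158/19,19.35 , 719/10,187.91, 207, 378, 887, 912]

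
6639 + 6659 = 13298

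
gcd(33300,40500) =900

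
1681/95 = 1681/95 = 17.69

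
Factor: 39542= 2^1 * 17^1*1163^1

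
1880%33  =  32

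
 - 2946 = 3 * ( -982)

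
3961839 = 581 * 6819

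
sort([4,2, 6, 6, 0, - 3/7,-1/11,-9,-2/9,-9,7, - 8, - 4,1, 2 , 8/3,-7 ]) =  [ - 9, - 9 ,-8,  -  7,- 4,-3/7 , - 2/9 , - 1/11 , 0, 1, 2,  2,8/3,4,6 , 6, 7] 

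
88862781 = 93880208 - 5017427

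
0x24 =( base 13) 2A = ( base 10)36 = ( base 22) 1E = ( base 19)1h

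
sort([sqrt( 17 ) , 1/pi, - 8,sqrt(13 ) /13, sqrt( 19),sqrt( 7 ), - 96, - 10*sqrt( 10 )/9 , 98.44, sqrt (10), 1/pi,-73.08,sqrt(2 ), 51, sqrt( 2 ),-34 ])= [ - 96, - 73.08 , - 34,- 8 , - 10*sqrt( 10 ) /9, sqrt(13 )/13, 1/pi,1/pi, sqrt( 2 ),sqrt( 2 ) , sqrt( 7 ), sqrt( 10 ),  sqrt(17 )  ,  sqrt(19 ), 51,98.44]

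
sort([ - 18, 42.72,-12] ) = [-18 , -12, 42.72 ] 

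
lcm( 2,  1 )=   2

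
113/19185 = 113/19185 = 0.01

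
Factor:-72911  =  - 72911^1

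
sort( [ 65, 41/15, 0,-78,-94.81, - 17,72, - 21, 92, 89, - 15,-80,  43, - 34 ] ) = [ - 94.81 , -80, -78,-34, - 21,- 17, - 15, 0,41/15, 43, 65, 72, 89,92 ] 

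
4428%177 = 3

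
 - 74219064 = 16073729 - 90292793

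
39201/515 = 39201/515 = 76.12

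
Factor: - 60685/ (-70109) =5^1*13^( - 1)*53^1*229^1*5393^( - 1 )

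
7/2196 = 7/2196=0.00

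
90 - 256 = -166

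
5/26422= 5/26422 = 0.00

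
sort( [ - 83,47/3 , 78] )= [ - 83 , 47/3,78] 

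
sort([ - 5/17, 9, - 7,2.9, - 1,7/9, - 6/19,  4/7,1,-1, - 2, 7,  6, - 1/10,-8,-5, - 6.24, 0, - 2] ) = [  -  8, - 7,-6.24, - 5, - 2, - 2, - 1, - 1 , - 6/19,-5/17, - 1/10,0,  4/7, 7/9 , 1,2.9,  6,7,9]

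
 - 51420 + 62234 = 10814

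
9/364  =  9/364  =  0.02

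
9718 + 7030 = 16748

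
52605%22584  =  7437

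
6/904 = 3/452 = 0.01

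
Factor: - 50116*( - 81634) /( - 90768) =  - 2^(- 1)*3^( - 1)*7^4*11^1*17^2*31^( - 1)*61^(-1)*67^1 = -511396193/11346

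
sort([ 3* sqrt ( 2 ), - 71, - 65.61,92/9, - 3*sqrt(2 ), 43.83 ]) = [ - 71,-65.61, - 3 *sqrt( 2), 3*sqrt( 2 ), 92/9,43.83]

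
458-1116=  - 658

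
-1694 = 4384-6078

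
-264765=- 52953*5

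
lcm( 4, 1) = 4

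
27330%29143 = 27330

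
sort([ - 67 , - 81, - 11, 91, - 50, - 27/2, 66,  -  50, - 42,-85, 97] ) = [-85, - 81, - 67, - 50,  -  50, - 42, - 27/2, - 11, 66,91, 97 ]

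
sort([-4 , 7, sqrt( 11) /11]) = [ - 4, sqrt( 11 )/11,7 ] 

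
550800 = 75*7344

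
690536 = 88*7847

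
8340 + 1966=10306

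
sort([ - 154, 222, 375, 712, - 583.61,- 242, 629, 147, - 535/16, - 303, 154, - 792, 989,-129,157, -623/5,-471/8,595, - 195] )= [ - 792, - 583.61, -303 , - 242, - 195,  -  154, - 129, - 623/5, - 471/8, - 535/16, 147,154, 157, 222, 375 , 595, 629, 712,989 ] 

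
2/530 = 1/265 = 0.00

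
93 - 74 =19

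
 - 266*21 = - 5586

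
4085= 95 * 43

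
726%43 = 38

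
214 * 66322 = 14192908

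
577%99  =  82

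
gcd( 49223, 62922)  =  1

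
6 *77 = 462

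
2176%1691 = 485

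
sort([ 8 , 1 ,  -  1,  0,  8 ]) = [ - 1,0, 1,8,8]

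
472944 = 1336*354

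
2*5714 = 11428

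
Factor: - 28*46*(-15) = 2^3 * 3^1*5^1  *7^1 * 23^1 = 19320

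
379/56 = 6 + 43/56 = 6.77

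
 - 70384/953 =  - 74+138/953 =- 73.86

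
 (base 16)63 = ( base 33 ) 30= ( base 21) 4f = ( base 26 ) 3l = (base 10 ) 99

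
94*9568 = 899392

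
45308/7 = 45308/7 = 6472.57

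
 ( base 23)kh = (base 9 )580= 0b111011101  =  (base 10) 477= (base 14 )261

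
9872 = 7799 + 2073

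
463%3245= 463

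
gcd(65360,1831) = 1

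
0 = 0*428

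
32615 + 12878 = 45493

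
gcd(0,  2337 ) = 2337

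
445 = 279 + 166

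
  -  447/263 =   -  2+79/263 = - 1.70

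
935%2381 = 935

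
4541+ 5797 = 10338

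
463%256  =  207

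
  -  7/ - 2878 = 7/2878  =  0.00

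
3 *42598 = 127794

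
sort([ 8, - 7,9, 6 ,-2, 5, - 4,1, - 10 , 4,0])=[ - 10, - 7,  -  4, - 2 , 0,1 , 4, 5,6,8 , 9]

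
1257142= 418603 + 838539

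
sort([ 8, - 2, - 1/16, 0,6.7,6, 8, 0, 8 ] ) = [ - 2, - 1/16, 0, 0,6,6.7,8,8 , 8]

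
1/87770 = 1/87770 = 0.00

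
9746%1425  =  1196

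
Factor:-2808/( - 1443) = 72/37 = 2^3*3^2*37^( - 1)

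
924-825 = 99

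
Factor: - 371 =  - 7^1 * 53^1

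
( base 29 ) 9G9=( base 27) b0n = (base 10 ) 8042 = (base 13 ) 3878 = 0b1111101101010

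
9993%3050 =843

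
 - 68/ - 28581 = 68/28581   =  0.00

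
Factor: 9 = 3^2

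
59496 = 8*7437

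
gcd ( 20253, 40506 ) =20253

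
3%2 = 1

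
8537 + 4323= 12860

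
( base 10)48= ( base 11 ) 44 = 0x30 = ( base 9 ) 53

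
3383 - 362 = 3021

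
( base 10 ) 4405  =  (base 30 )4qp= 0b1000100110101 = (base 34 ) 3rj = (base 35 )3KU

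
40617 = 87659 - 47042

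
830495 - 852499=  - 22004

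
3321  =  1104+2217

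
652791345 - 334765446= 318025899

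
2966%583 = 51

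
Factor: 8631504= 2^4*3^2*7^1*8563^1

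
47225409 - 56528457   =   - 9303048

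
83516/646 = 41758/323 = 129.28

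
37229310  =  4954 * 7515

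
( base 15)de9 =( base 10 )3144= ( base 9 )4273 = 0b110001001000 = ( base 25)50j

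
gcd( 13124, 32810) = 6562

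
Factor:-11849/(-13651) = 11^( - 1) * 17^1*41^1*73^( - 1) = 697/803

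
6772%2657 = 1458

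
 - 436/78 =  - 218/39=-5.59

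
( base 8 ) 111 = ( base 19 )3g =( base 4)1021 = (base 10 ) 73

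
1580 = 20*79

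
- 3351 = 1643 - 4994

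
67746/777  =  87  +  7/37 = 87.19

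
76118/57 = 76118/57 = 1335.40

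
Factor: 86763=3^1*28921^1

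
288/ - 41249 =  - 288/41249 = - 0.01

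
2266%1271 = 995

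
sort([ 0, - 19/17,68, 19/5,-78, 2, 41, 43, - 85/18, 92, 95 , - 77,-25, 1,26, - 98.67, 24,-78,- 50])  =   [ - 98.67, - 78, - 78,-77,- 50,-25, - 85/18, - 19/17 , 0,1,2, 19/5 , 24,26, 41,  43, 68,  92,95]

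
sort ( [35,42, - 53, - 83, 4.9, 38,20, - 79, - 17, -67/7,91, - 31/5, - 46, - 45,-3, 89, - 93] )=[ - 93,-83, - 79, - 53,  -  46, - 45, - 17, -67/7,-31/5,-3, 4.9,20,35, 38, 42, 89, 91]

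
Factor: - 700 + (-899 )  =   - 1599= - 3^1*13^1*41^1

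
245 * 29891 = 7323295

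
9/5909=9/5909 = 0.00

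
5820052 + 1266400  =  7086452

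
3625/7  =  3625/7=517.86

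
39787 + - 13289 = 26498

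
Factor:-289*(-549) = 158661 = 3^2*17^2 * 61^1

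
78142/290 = 269+66/145 = 269.46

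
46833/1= 46833  =  46833.00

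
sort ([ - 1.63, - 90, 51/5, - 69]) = [ - 90, - 69, - 1.63, 51/5 ] 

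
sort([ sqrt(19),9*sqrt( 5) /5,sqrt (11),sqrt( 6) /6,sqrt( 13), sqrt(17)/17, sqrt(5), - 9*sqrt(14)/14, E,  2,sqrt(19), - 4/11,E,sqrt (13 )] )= [ - 9*sqrt(14)/14,- 4/11, sqrt(17 )/17, sqrt(6) /6,2, sqrt( 5), E,E, sqrt(11 ),sqrt( 13),sqrt(13),9* sqrt( 5 ) /5,sqrt( 19), sqrt(19 )] 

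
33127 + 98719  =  131846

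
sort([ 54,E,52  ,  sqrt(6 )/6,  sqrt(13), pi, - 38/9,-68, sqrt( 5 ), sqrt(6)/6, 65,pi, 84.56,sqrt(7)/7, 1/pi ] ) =[ - 68, - 38/9, 1/pi, sqrt (7) /7,sqrt( 6 ) /6, sqrt( 6 ) /6,sqrt (5 ),E, pi,pi, sqrt(13),52,54, 65, 84.56]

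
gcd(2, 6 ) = 2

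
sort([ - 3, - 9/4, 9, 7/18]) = [ - 3,-9/4,7/18,9] 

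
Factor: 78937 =193^1*409^1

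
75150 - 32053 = 43097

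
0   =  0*88984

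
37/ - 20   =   - 37/20 = - 1.85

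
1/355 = 1/355 =0.00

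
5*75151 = 375755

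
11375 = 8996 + 2379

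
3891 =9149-5258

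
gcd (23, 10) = 1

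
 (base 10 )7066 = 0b1101110011010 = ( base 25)B7G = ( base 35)5QV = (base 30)7pg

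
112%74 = 38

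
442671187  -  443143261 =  - 472074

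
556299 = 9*61811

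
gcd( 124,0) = 124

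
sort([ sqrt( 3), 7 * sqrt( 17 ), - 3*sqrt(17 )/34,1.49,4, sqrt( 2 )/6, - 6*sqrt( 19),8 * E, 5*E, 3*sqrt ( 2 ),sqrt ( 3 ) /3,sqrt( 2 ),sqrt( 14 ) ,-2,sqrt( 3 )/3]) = [ - 6*sqrt(19 ), - 2 , - 3 * sqrt( 17)/34, sqrt (2 )/6, sqrt( 3)/3,  sqrt( 3)/3, sqrt (2) , 1.49,sqrt(3 ),sqrt(14),4,3 * sqrt( 2) , 5*E,8*E,  7*sqrt(17)]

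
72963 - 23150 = 49813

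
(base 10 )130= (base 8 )202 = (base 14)94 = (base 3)11211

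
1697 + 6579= 8276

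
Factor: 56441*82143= 4636233063 = 3^2*7^1*11^1*733^1*9127^1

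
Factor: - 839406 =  - 2^1*3^1*139901^1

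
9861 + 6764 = 16625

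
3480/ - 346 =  - 1740/173 = -10.06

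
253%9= 1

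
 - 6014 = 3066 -9080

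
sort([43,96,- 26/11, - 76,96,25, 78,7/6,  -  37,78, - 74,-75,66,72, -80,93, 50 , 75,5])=[ - 80, - 76, - 75,  -  74,-37, - 26/11,7/6, 5,25, 43,50,66,  72,75, 78,78,93, 96,  96 ]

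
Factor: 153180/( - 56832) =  - 2^( - 7)*3^1*5^1 * 23^1 = -345/128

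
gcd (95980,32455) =5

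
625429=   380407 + 245022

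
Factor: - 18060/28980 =-3^( - 1 ) *23^( - 1 )*43^1 = - 43/69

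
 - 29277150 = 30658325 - 59935475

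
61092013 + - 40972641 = 20119372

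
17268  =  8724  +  8544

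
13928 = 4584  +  9344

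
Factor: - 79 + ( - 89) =-2^3*3^1 * 7^1  =  - 168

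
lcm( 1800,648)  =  16200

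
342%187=155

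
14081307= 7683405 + 6397902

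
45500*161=7325500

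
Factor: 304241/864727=7^3*37^( - 1)*887^1*23371^ ( -1 )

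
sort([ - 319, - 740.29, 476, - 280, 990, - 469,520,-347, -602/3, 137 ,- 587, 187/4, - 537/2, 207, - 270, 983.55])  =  [-740.29 , - 587,- 469, - 347, - 319, - 280, -270,-537/2,- 602/3, 187/4,137,207, 476, 520, 983.55,990] 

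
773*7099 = 5487527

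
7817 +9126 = 16943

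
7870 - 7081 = 789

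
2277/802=2277/802 = 2.84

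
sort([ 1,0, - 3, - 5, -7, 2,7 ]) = [ - 7,- 5, - 3, 0, 1,2,7] 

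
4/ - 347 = -1 + 343/347 = -0.01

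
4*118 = 472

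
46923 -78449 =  - 31526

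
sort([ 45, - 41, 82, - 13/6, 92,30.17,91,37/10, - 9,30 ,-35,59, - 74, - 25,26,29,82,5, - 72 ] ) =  [ - 74, - 72, - 41 ,- 35, - 25 ,-9, - 13/6 , 37/10,5,26 , 29,30, 30.17,45,59,82,82,91 , 92]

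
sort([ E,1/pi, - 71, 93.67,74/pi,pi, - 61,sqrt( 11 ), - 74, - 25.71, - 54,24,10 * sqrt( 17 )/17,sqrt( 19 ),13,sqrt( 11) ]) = [  -  74, - 71, - 61, - 54,-25.71,1/pi, 10*sqrt( 17 )/17,E,pi , sqrt( 11),sqrt(11 ),  sqrt( 19),13,74/pi,24,93.67 ] 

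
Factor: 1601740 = 2^2*5^1*7^1*17^1 * 673^1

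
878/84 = 10 + 19/42=10.45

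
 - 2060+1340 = -720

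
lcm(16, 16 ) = 16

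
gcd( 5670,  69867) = 63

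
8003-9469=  - 1466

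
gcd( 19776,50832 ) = 48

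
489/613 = 489/613 = 0.80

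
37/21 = 1 + 16/21 = 1.76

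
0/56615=0 = 0.00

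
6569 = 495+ 6074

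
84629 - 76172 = 8457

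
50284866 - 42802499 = 7482367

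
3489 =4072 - 583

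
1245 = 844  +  401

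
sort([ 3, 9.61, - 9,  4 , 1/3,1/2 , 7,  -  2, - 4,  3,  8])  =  [-9, - 4, - 2,  1/3, 1/2,3,3, 4,  7, 8,9.61]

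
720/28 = 25 + 5/7 = 25.71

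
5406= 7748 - 2342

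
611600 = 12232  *50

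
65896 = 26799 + 39097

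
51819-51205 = 614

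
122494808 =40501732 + 81993076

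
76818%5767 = 1847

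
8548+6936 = 15484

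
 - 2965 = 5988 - 8953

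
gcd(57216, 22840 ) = 8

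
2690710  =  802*3355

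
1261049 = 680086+580963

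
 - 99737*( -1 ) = 99737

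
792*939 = 743688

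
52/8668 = 13/2167  =  0.01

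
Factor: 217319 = 217319^1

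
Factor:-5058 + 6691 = 1633=23^1*  71^1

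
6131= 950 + 5181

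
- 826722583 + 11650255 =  - 815072328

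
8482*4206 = 35675292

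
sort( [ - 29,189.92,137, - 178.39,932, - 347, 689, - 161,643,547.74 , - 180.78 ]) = [ - 347,-180.78, - 178.39,-161,-29,  137, 189.92,547.74 , 643, 689,  932 ]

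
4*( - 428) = -1712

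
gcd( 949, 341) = 1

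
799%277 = 245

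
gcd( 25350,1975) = 25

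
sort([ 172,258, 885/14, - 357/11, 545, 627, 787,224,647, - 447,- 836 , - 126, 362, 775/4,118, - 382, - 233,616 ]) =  [ - 836 , - 447, - 382, - 233, - 126, - 357/11, 885/14,118,172,775/4,224, 258,362,545 , 616, 627,647,787 ]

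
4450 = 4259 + 191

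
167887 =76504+91383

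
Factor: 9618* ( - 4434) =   -  2^2*3^2*7^1*229^1*739^1= - 42646212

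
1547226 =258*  5997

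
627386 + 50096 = 677482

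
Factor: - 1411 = -17^1*83^1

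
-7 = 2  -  9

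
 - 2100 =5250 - 7350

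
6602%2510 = 1582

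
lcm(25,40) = 200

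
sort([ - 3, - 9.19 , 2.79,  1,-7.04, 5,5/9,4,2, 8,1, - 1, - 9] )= [ -9.19, - 9,-7.04, - 3,-1,5/9, 1, 1, 2,2.79,  4,5 , 8 ]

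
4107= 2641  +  1466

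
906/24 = 37 + 3/4 = 37.75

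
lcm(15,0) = 0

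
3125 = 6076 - 2951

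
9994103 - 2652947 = 7341156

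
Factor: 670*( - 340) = -2^3*5^2*17^1*67^1  =  - 227800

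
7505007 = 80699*93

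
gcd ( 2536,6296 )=8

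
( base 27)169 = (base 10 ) 900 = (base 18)2e0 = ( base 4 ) 32010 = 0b1110000100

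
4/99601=4/99601 = 0.00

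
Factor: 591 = 3^1*197^1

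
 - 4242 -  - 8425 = 4183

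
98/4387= 98/4387 = 0.02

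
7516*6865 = 51597340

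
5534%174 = 140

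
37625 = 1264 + 36361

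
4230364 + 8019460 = 12249824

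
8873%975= 98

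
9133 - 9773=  -640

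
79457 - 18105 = 61352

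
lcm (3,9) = 9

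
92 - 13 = 79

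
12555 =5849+6706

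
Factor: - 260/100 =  - 5^( - 1)*13^1 = - 13/5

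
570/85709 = 30/4511 = 0.01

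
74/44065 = 74/44065 = 0.00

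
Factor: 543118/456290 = 613/515 =5^( - 1) * 103^( - 1) * 613^1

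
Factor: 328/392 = 41/49=7^ ( - 2 ) * 41^1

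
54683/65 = 54683/65 = 841.28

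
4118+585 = 4703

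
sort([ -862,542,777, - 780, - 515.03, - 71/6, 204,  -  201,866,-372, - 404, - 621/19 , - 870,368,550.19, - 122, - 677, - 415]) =[ - 870, - 862, - 780, - 677, - 515.03, - 415, - 404, - 372,-201 , - 122, - 621/19, - 71/6, 204,368, 542, 550.19, 777, 866]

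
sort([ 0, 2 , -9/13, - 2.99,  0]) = [- 2.99, - 9/13 , 0, 0,  2 ]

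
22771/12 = 1897+ 7/12=1897.58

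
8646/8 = 1080 +3/4=1080.75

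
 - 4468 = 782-5250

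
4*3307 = 13228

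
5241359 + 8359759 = 13601118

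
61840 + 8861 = 70701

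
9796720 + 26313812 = 36110532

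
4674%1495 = 189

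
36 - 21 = 15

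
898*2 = 1796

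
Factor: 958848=2^7*3^1*11^1*227^1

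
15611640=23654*660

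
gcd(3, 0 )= 3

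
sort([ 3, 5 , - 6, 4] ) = [ - 6,3  ,  4 , 5]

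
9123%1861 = 1679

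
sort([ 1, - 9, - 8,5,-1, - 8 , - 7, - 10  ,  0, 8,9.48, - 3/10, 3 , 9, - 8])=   [ - 10 , - 9,-8, - 8, - 8,-7,- 1, - 3/10,0,1,3, 5, 8, 9, 9.48]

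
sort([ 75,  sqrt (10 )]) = [sqrt(10),75]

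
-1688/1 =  -1688 = -1688.00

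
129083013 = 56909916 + 72173097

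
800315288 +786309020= 1586624308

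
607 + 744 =1351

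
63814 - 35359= 28455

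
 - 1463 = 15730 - 17193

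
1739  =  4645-2906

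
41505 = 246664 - 205159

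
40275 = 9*4475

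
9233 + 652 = 9885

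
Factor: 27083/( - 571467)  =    -  3^( - 1)*7^1*13^ ( - 1)*53^1 * 73^1*14653^( - 1) 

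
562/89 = 6 + 28/89= 6.31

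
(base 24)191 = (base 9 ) 1071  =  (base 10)793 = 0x319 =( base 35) MN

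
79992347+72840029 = 152832376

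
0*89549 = 0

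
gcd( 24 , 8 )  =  8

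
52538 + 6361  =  58899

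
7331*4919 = 36061189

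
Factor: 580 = 2^2 * 5^1 * 29^1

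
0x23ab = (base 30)a4b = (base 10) 9131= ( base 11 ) 6951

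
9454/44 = 4727/22 = 214.86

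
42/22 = 21/11 = 1.91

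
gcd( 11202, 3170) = 2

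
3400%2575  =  825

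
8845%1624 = 725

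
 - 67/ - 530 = 67/530 = 0.13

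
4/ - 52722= -1+26359/26361  =  - 0.00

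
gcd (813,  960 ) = 3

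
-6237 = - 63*99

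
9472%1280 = 512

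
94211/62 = 94211/62= 1519.53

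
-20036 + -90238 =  - 110274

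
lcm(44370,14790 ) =44370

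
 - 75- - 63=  - 12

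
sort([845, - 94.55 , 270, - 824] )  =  [ - 824, - 94.55 , 270, 845] 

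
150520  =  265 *568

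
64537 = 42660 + 21877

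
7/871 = 7/871 = 0.01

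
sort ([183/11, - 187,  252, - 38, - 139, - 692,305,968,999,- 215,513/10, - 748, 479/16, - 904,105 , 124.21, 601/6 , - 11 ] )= [ - 904, - 748,-692, - 215, - 187, - 139 , - 38, - 11, 183/11,479/16, 513/10, 601/6, 105, 124.21, 252, 305, 968, 999]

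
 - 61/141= - 61/141 = -  0.43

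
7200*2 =14400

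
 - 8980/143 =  - 63 + 29/143 = -62.80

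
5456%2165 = 1126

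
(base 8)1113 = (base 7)1466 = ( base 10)587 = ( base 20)197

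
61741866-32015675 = 29726191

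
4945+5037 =9982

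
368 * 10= 3680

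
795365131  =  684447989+110917142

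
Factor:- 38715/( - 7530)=2581/502 = 2^(-1)*29^1*89^1*251^( - 1) 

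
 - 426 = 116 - 542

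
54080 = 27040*2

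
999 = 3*333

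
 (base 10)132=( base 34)3U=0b10000100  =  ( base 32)44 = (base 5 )1012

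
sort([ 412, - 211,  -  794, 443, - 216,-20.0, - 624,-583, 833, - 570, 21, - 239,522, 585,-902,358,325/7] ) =[-902 , - 794, - 624,-583, - 570, -239, - 216,-211,  -  20.0,21, 325/7, 358, 412, 443,522,585, 833] 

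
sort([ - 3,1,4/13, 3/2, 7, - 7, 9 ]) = [ - 7, - 3, 4/13,1,3/2, 7, 9] 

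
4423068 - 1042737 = 3380331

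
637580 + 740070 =1377650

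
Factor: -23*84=-1932 = -2^2*3^1*7^1*23^1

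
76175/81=76175/81=940.43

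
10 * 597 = 5970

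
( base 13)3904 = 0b1111110110100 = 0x1FB4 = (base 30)90G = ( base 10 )8116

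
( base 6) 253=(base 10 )105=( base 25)45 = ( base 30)3f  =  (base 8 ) 151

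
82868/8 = 20717/2 = 10358.50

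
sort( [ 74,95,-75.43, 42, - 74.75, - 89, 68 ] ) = [ - 89, - 75.43, - 74.75, 42 , 68,  74, 95 ] 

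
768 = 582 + 186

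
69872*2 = 139744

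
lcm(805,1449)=7245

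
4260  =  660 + 3600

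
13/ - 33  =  -13/33 = -0.39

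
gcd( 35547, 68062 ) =1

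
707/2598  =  707/2598  =  0.27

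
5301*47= 249147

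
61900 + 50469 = 112369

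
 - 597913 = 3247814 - 3845727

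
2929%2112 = 817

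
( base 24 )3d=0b1010101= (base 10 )85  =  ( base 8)125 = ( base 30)2p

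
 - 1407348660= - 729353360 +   -  677995300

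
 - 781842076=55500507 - 837342583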